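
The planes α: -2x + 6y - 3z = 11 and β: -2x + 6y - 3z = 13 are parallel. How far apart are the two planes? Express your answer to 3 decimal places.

Same normal n = (-2, 6, -3) with |n| = √49; distance = |11 − 13| / |n| = 2/√49 ≈ 0.286.

0.286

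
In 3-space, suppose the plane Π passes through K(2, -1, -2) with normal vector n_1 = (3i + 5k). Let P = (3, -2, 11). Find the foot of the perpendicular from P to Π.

(-3, -2, 1)

Π: n_1·r = n_1·K gives 3x + 5z = -4.
Foot = P − λn with λ = (n·P − d)/|n|² = (64 − (-4))/34 = 2.
Foot = (3, -2, 11) − 2·(3, 0, 5) = (-3, -2, 1).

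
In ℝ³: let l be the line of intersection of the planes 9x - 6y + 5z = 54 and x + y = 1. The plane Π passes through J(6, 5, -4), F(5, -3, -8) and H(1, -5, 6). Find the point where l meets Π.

(2, -1, 6)

Direction of l: (9, -6, 5) × (1, 1, 0) = (-5, 5, 15).
A point on l: solving the two plane equations with x = 0 gives (0, 1, 12).
JF = (-1, -8, -4), JH = (-5, -10, 10); a normal to Π is JF × JH = (-120, 30, -30).
Using J: Π has equation -120x + 30y - 30z = -450.
Substitute r = (0, 1, 12) + t(-5, 5, 15) into the plane: -330 + 300t = -450, so t = -2/5.
Intersection: (0, 1, 12) + (-2/5)·(-5, 5, 15) = (2, -1, 6).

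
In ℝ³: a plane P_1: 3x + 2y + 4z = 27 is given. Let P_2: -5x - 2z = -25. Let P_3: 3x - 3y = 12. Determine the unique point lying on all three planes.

(3, -1, 5)

Solving the 3×3 linear system 3x + 2y + 4z = 27, -5x - 2z = -25, 3x - 3y = 12 (e.g. by elimination or Cramer's rule, determinant = 30) gives (3, -1, 5).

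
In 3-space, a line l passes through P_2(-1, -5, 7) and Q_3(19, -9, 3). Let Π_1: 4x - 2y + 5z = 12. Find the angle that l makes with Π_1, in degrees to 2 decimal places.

A direction vector for l is Q_3 − P_2 = (20, -4, -4).
sin θ = |n·v| / (|n||v|) = |68| / (√45 · √432) = 0.48771.
θ ≈ 29.19°.

29.19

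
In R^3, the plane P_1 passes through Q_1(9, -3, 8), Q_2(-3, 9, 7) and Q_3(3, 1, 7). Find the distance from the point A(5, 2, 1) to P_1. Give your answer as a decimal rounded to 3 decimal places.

Q_1Q_2 = (-12, 12, -1), Q_1Q_3 = (-6, 4, -1); a normal to P_1 is Q_1Q_2 × Q_1Q_3 = (-8, -6, 24).
Using Q_1: P_1 has equation -8x - 6y + 24z = 138.
n·A − d = (-8)·(5) + (-6)·(2) + (24)·(1) − 138 = -166; |n| = √676.
Distance = |-166| / √676 = 166/√676 ≈ 6.385.

6.385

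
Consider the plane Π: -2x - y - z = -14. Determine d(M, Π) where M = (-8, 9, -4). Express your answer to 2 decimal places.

n·M − d = (-2)·(-8) + (-1)·(9) + (-1)·(-4) − (-14) = 25; |n| = √6.
Distance = |25| / √6 = 25/√6 ≈ 10.21.

10.21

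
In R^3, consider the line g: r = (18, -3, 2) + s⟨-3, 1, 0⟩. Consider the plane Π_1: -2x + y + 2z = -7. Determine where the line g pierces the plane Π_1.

(6, 1, 2)

Substitute r = (18, -3, 2) + t(-3, 1, 0) into the plane: -35 + 7t = -7, so t = 4.
Intersection: (18, -3, 2) + 4·(-3, 1, 0) = (6, 1, 2).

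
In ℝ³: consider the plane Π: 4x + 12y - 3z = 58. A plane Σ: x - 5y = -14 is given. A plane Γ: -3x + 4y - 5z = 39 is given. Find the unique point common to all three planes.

(1, 3, -6)

Solving the 3×3 linear system 4x + 12y - 3z = 58, x - 5y = -14, -3x + 4y - 5z = 39 (e.g. by elimination or Cramer's rule, determinant = 193) gives (1, 3, -6).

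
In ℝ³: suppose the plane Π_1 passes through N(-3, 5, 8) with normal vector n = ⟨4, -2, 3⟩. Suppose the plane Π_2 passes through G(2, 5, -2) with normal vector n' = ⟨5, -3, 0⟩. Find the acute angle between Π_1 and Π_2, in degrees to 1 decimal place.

34.1

Π_1: n·r = n·N gives 4x - 2y + 3z = 2.
Π_2: n'·r = n'·G gives 5x - 3y = -5.
cos θ = |n₁·n₂| / (|n₁||n₂|) = |26| / (√29 · √34).
θ = arccos(0.82801) ≈ 34.1°.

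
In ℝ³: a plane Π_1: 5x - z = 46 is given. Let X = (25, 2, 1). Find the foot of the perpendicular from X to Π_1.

Foot = X − λn with λ = (n·X − d)/|n|² = (124 − 46)/26 = 3.
Foot = (25, 2, 1) − 3·(5, 0, -1) = (10, 2, 4).

(10, 2, 4)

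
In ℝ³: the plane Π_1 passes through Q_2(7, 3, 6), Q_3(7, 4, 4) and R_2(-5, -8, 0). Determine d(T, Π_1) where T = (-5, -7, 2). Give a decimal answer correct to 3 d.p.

Q_2Q_3 = (0, 1, -2), Q_2R_2 = (-12, -11, -6); a normal to Π_1 is Q_2Q_3 × Q_2R_2 = (-28, 24, 12).
Using Q_2: Π_1 has equation -28x + 24y + 12z = -52.
n·T − d = (-28)·(-5) + (24)·(-7) + (12)·(2) − (-52) = 48; |n| = √1504.
Distance = |48| / √1504 = 48/√1504 ≈ 1.238.

1.238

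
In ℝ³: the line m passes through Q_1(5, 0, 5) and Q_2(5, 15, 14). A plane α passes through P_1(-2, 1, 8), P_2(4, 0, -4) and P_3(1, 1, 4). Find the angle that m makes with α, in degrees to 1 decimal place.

A direction vector for m is Q_2 − Q_1 = (0, 15, 9).
P_1P_2 = (6, -1, -12), P_1P_3 = (3, 0, -4); a normal to α is P_1P_2 × P_1P_3 = (4, -12, 3).
Using P_1: α has equation 4x - 12y + 3z = 4.
sin θ = |n·v| / (|n||v|) = |-153| / (√169 · √306) = 0.67280.
θ ≈ 42.3°.

42.3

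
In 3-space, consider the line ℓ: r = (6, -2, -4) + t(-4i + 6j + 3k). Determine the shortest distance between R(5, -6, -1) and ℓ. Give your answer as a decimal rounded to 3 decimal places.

Taking (6, -2, -4) on ℓ with direction v = (-4, 6, 3): w = R − (6, -2, -4) = (-1, -4, 3), and w × v = (-30, -9, -22).
Distance = |w × v| / |v| = √1465 / √61 ≈ 4.901.

4.901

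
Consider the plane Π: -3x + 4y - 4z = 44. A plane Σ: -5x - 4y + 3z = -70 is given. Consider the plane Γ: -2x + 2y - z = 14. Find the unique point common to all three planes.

Solving the 3×3 linear system -3x + 4y - 4z = 44, -5x - 4y + 3z = -70, -2x + 2y - z = 14 (e.g. by elimination or Cramer's rule, determinant = 34) gives (4, 8, -6).

(4, 8, -6)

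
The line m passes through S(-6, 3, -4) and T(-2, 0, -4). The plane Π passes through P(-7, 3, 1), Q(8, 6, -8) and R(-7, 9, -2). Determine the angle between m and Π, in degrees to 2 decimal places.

A direction vector for m is T − S = (4, -3, 0).
PQ = (15, 3, -9), PR = (0, 6, -3); a normal to Π is PQ × PR = (45, 45, 90).
Using P: Π has equation 45x + 45y + 90z = -90.
sin θ = |n·v| / (|n||v|) = |45| / (√12150 · √25) = 0.08165.
θ ≈ 4.68°.

4.68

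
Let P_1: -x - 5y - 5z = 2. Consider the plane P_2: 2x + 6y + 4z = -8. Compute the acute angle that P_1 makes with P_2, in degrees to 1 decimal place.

cos θ = |n₁·n₂| / (|n₁||n₂|) = |-52| / (√51 · √56).
θ = arccos(0.97303) ≈ 13.3°.

13.3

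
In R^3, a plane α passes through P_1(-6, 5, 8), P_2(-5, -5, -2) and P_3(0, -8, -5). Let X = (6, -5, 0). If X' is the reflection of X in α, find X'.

P_1P_2 = (1, -10, -10), P_1P_3 = (6, -13, -13); a normal to α is P_1P_2 × P_1P_3 = (0, -47, 47).
Using P_1: α has equation -47y + 47z = 141.
λ = (n·X − d)/|n|² = (235 − 141)/4418 = 1/47.
Reflection = X − 2λn = (6, -5, 0) − (2/47)·(0, -47, 47) = (6, -3, -2).

(6, -3, -2)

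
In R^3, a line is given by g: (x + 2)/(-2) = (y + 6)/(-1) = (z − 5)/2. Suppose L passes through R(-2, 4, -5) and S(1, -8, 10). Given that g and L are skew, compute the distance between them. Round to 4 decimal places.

g has direction (-2, -1, 2) through (-2, -6, 5).
A direction vector for L is S − R = (3, -12, 15).
Common perpendicular direction n = (-2, -1, 2) × (3, -12, 15) = (9, 36, 27).
With w = (-2, 4, -5) − (-2, -6, 5) = (0, 10, -10), w · n = 90.
Distance = |w · n| / |n| = |90| / √2106 ≈ 1.9612.

1.9612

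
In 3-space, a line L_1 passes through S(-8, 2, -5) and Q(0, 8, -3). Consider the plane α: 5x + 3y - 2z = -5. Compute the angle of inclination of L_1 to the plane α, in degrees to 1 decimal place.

59.2

A direction vector for L_1 is Q − S = (8, 6, 2).
sin θ = |n·v| / (|n||v|) = |54| / (√38 · √104) = 0.85898.
θ ≈ 59.2°.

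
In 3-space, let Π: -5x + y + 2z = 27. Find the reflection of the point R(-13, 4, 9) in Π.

λ = (n·R − d)/|n|² = (87 − 27)/30 = 2.
Reflection = R − 2λn = (-13, 4, 9) − 4·(-5, 1, 2) = (7, 0, 1).

(7, 0, 1)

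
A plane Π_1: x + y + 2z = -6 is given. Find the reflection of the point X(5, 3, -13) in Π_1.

λ = (n·X − d)/|n|² = (-18 − (-6))/6 = -2.
Reflection = X − 2λn = (5, 3, -13) − (-4)·(1, 1, 2) = (9, 7, -5).

(9, 7, -5)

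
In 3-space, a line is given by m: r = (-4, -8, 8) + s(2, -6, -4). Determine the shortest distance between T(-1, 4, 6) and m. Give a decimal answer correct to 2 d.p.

9.85

Taking (-4, -8, 8) on m with direction v = (2, -6, -4): w = T − (-4, -8, 8) = (3, 12, -2), and w × v = (-60, 8, -42).
Distance = |w × v| / |v| = √5428 / √56 ≈ 9.85.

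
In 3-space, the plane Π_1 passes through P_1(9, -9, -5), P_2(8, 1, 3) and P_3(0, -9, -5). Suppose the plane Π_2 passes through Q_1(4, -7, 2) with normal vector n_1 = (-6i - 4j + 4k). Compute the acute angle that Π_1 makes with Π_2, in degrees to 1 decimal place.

47.0

P_1P_2 = (-1, 10, 8), P_1P_3 = (-9, 0, 0); a normal to Π_1 is P_1P_2 × P_1P_3 = (0, -72, 90).
Using P_1: Π_1 has equation -72y + 90z = 198.
Π_2: n_1·r = n_1·Q_1 gives -6x - 4y + 4z = 12.
cos θ = |n₁·n₂| / (|n₁||n₂|) = |648| / (√13284 · √68).
θ = arccos(0.68180) ≈ 47.0°.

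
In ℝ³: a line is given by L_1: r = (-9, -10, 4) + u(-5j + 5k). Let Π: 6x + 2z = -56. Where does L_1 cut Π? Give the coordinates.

Substitute r = (-9, -10, 4) + t(0, -5, 5) into the plane: -46 + 10t = -56, so t = -1.
Intersection: (-9, -10, 4) + (-1)·(0, -5, 5) = (-9, -5, -1).

(-9, -5, -1)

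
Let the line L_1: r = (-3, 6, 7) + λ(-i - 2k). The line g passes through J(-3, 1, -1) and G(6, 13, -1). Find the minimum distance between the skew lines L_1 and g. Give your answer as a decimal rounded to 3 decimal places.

5.757

A direction vector for g is G − J = (9, 12, 0).
Common perpendicular direction n = (-1, 0, -2) × (9, 12, 0) = (24, -18, -12).
With w = (-3, 1, -1) − (-3, 6, 7) = (0, -5, -8), w · n = 186.
Distance = |w · n| / |n| = |186| / √1044 ≈ 5.757.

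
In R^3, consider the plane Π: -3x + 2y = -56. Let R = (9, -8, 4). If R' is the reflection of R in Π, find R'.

(15, -12, 4)

λ = (n·R − d)/|n|² = (-43 − (-56))/13 = 1.
Reflection = R − 2λn = (9, -8, 4) − 2·(-3, 2, 0) = (15, -12, 4).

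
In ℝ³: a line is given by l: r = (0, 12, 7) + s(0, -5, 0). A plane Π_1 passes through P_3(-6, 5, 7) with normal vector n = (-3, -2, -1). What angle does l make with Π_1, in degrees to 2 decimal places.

32.31

Π_1: n·r = n·P_3 gives -3x - 2y - z = 1.
sin θ = |n·v| / (|n||v|) = |10| / (√14 · √25) = 0.53452.
θ ≈ 32.31°.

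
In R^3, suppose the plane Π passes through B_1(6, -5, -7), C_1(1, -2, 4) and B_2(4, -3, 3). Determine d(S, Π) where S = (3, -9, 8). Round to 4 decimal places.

6.6681

B_1C_1 = (-5, 3, 11), B_1B_2 = (-2, 2, 10); a normal to Π is B_1C_1 × B_1B_2 = (8, 28, -4).
Using B_1: Π has equation 8x + 28y - 4z = -64.
n·S − d = (8)·(3) + (28)·(-9) + (-4)·(8) − (-64) = -196; |n| = √864.
Distance = |-196| / √864 = 196/√864 ≈ 6.6681.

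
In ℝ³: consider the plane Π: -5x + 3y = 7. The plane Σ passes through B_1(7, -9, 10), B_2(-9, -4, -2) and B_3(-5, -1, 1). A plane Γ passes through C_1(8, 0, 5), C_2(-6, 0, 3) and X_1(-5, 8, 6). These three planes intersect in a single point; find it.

(-5, -6, 1)

B_1B_2 = (-16, 5, -12), B_1B_3 = (-12, 8, -9); a normal to Σ is B_1B_2 × B_1B_3 = (51, 0, -68).
Using B_1: Σ has equation 51x - 68z = -323.
C_1C_2 = (-14, 0, -2), C_1X_1 = (-13, 8, 1); a normal to Γ is C_1C_2 × C_1X_1 = (16, 40, -112).
Using C_1: Γ has equation 16x + 40y - 112z = -432.
Solving the 3×3 linear system -5x + 3y = 7, 51x - 68z = -323, 16x + 40y - 112z = -432 (e.g. by elimination or Cramer's rule, determinant = 272) gives (-5, -6, 1).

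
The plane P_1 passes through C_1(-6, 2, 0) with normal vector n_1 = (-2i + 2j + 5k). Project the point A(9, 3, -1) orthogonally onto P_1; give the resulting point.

P_1: n_1·r = n_1·C_1 gives -2x + 2y + 5z = 16.
Foot = A − λn with λ = (n·A − d)/|n|² = (-17 − 16)/33 = -1.
Foot = (9, 3, -1) − (-1)·(-2, 2, 5) = (7, 5, 4).

(7, 5, 4)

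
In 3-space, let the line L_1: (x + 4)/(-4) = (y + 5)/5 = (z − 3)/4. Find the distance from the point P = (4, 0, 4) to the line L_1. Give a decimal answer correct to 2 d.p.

9.48

L_1 has direction (-4, 5, 4) through (-4, -5, 3).
Taking (-4, -5, 3) on L_1 with direction v = (-4, 5, 4): w = P − (-4, -5, 3) = (8, 5, 1), and w × v = (15, -36, 60).
Distance = |w × v| / |v| = √5121 / √57 ≈ 9.48.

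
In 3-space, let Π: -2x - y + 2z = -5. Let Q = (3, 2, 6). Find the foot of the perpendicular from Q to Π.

(5, 3, 4)

Foot = Q − λn with λ = (n·Q − d)/|n|² = (4 − (-5))/9 = 1.
Foot = (3, 2, 6) − 1·(-2, -1, 2) = (5, 3, 4).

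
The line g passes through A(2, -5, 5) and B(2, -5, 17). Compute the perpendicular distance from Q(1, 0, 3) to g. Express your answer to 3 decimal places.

A direction vector for g is B − A = (0, 0, 12).
Taking (2, -5, 5) on g with direction v = (0, 0, 12): w = Q − (2, -5, 5) = (-1, 5, -2), and w × v = (60, 12, 0).
Distance = |w × v| / |v| = √3744 / √144 ≈ 5.099.

5.099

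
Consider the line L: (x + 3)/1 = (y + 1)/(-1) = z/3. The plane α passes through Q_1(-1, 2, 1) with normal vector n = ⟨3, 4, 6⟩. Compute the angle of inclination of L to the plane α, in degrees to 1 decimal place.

41.0

L has direction (1, -1, 3) through (-3, -1, 0).
α: n·r = n·Q_1 gives 3x + 4y + 6z = 11.
sin θ = |n·v| / (|n||v|) = |17| / (√61 · √11) = 0.65628.
θ ≈ 41.0°.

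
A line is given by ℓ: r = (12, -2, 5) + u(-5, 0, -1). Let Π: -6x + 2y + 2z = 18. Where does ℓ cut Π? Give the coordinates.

(-3, -2, 2)

Substitute r = (12, -2, 5) + t(-5, 0, -1) into the plane: -66 + 28t = 18, so t = 3.
Intersection: (12, -2, 5) + 3·(-5, 0, -1) = (-3, -2, 2).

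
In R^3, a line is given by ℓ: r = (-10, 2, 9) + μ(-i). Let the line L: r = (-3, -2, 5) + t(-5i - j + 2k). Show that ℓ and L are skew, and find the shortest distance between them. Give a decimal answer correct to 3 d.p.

5.367

Common perpendicular direction n = (-1, 0, 0) × (-5, -1, 2) = (0, 2, 1).
With w = (-3, -2, 5) − (-10, 2, 9) = (7, -4, -4), w · n = -12.
Since n ≠ 0 the lines are not parallel, and w · n = -12 ≠ 0 so they do not intersect; hence they are skew.
Distance = |w · n| / |n| = |-12| / √5 ≈ 5.367.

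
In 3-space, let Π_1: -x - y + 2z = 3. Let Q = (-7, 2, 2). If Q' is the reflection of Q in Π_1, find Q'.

(-5, 4, -2)

λ = (n·Q − d)/|n|² = (9 − 3)/6 = 1.
Reflection = Q − 2λn = (-7, 2, 2) − 2·(-1, -1, 2) = (-5, 4, -2).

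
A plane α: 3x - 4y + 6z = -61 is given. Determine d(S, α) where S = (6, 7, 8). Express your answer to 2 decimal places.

12.68

n·S − d = (3)·(6) + (-4)·(7) + (6)·(8) − (-61) = 99; |n| = √61.
Distance = |99| / √61 = 99/√61 ≈ 12.68.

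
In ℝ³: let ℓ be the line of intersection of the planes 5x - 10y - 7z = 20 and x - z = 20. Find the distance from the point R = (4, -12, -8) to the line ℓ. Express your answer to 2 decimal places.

22.89

Direction of ℓ: (5, -10, -7) × (1, 0, -1) = (10, -2, 10).
A point on ℓ: solving the two plane equations with x = 10 gives (10, 10, -10).
Taking (10, 10, -10) on ℓ with direction v = (10, -2, 10): w = R − (10, 10, -10) = (-6, -22, 2), and w × v = (-216, 80, 232).
Distance = |w × v| / |v| = √106880 / √204 ≈ 22.89.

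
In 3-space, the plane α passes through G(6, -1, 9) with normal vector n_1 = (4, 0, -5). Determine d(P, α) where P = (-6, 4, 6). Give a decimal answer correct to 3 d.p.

5.154

α: n_1·r = n_1·G gives 4x - 5z = -21.
n·P − d = (4)·(-6) + (0)·(4) + (-5)·(6) − (-21) = -33; |n| = √41.
Distance = |-33| / √41 = 33/√41 ≈ 5.154.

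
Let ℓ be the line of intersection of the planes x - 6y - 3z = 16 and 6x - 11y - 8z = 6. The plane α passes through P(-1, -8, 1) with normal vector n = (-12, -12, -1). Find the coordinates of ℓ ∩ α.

(-5, -4, 1)

Direction of ℓ: (1, -6, -3) × (6, -11, -8) = (15, -10, 25).
A point on ℓ: solving the two plane equations with x = -8 gives (-8, -2, -4).
α: n·r = n·P gives -12x - 12y - z = 107.
Substitute r = (-8, -2, -4) + t(15, -10, 25) into the plane: 124 + (-85)t = 107, so t = 1/5.
Intersection: (-8, -2, -4) + (1/5)·(15, -10, 25) = (-5, -4, 1).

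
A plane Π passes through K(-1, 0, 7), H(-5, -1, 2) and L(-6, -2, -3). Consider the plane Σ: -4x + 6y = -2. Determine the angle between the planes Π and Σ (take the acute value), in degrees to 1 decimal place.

KH = (-4, -1, -5), KL = (-5, -2, -10); a normal to Π is KH × KL = (0, -15, 3).
Using K: Π has equation -15y + 3z = 21.
cos θ = |n₁·n₂| / (|n₁||n₂|) = |-90| / (√234 · √52).
θ = arccos(0.81589) ≈ 35.3°.

35.3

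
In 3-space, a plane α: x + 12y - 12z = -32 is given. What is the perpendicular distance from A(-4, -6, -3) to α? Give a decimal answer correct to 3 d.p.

n·A − d = (1)·(-4) + (12)·(-6) + (-12)·(-3) − (-32) = -8; |n| = √289.
Distance = |-8| / √289 = 8/√289 ≈ 0.471.

0.471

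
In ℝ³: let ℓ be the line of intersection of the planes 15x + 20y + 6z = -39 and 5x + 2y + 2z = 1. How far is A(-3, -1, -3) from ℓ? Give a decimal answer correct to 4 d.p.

Direction of ℓ: (15, 20, 6) × (5, 2, 2) = (28, 0, -70).
A point on ℓ: solving the two plane equations with x = 3 gives (3, -3, -4).
Taking (3, -3, -4) on ℓ with direction v = (28, 0, -70): w = A − (3, -3, -4) = (-6, 2, 1), and w × v = (-140, -392, -56).
Distance = |w × v| / |v| = √176400 / √5684 ≈ 5.5709.

5.5709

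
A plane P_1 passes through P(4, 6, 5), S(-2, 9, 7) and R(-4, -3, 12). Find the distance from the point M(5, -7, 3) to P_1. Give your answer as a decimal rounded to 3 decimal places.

5.000

PS = (-6, 3, 2), PR = (-8, -9, 7); a normal to P_1 is PS × PR = (39, 26, 78).
Using P: P_1 has equation 39x + 26y + 78z = 702.
n·M − d = (39)·(5) + (26)·(-7) + (78)·(3) − 702 = -455; |n| = √8281.
Distance = |-455| / √8281 = 455/√8281 ≈ 5.000.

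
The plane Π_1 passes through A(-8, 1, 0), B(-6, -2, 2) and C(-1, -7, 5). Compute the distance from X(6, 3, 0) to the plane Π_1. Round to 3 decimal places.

AB = (2, -3, 2), AC = (7, -8, 5); a normal to Π_1 is AB × AC = (1, 4, 5).
Using A: Π_1 has equation x + 4y + 5z = -4.
n·X − d = (1)·(6) + (4)·(3) + (5)·(0) − (-4) = 22; |n| = √42.
Distance = |22| / √42 = 22/√42 ≈ 3.395.

3.395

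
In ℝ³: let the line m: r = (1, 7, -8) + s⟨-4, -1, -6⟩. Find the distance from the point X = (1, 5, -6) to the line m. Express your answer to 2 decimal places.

Taking (1, 7, -8) on m with direction v = (-4, -1, -6): w = X − (1, 7, -8) = (0, -2, 2), and w × v = (14, -8, -8).
Distance = |w × v| / |v| = √324 / √53 ≈ 2.47.

2.47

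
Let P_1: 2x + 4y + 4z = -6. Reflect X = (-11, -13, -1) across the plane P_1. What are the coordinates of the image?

λ = (n·X − d)/|n|² = (-78 − (-6))/36 = -2.
Reflection = X − 2λn = (-11, -13, -1) − (-4)·(2, 4, 4) = (-3, 3, 15).

(-3, 3, 15)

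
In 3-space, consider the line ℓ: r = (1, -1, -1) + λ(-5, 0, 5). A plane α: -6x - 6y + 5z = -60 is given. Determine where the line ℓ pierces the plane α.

(6, -1, -6)

Substitute r = (1, -1, -1) + t(-5, 0, 5) into the plane: -5 + 55t = -60, so t = -1.
Intersection: (1, -1, -1) + (-1)·(-5, 0, 5) = (6, -1, -6).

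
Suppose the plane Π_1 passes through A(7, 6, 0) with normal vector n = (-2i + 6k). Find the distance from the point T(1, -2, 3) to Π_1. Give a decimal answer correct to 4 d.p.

4.7434

Π_1: n·r = n·A gives -2x + 6z = -14.
n·T − d = (-2)·(1) + (0)·(-2) + (6)·(3) − (-14) = 30; |n| = √40.
Distance = |30| / √40 = 30/√40 ≈ 4.7434.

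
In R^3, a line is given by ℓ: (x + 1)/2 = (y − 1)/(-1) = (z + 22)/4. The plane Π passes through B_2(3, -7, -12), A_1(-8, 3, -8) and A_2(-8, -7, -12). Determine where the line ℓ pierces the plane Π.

ℓ has direction (2, -1, 4) through (-1, 1, -22).
B_2A_1 = (-11, 10, 4), B_2A_2 = (-11, 0, 0); a normal to Π is B_2A_1 × B_2A_2 = (0, -44, 110).
Using B_2: Π has equation -44y + 110z = -1012.
Substitute r = (-1, 1, -22) + t(2, -1, 4) into the plane: -2464 + 484t = -1012, so t = 3.
Intersection: (-1, 1, -22) + 3·(2, -1, 4) = (5, -2, -10).

(5, -2, -10)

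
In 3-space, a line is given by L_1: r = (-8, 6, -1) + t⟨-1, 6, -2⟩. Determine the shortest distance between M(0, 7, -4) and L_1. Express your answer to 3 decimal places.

8.580

Taking (-8, 6, -1) on L_1 with direction v = (-1, 6, -2): w = M − (-8, 6, -1) = (8, 1, -3), and w × v = (16, 19, 49).
Distance = |w × v| / |v| = √3018 / √41 ≈ 8.580.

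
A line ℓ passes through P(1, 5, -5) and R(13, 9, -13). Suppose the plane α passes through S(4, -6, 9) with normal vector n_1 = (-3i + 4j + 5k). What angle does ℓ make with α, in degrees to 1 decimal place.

34.5

A direction vector for ℓ is R − P = (12, 4, -8).
α: n_1·r = n_1·S gives -3x + 4y + 5z = 9.
sin θ = |n·v| / (|n||v|) = |-60| / (√50 · √224) = 0.56695.
θ ≈ 34.5°.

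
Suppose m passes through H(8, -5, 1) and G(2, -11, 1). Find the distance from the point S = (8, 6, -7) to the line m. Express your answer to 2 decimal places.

A direction vector for m is G − H = (-6, -6, 0).
Taking (8, -5, 1) on m with direction v = (-6, -6, 0): w = S − (8, -5, 1) = (0, 11, -8), and w × v = (-48, 48, 66).
Distance = |w × v| / |v| = √8964 / √72 ≈ 11.16.

11.16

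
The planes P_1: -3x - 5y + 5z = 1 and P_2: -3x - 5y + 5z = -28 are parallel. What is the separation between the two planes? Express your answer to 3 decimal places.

Same normal n = (-3, -5, 5) with |n| = √59; distance = |1 − (-28)| / |n| = 29/√59 ≈ 3.775.

3.775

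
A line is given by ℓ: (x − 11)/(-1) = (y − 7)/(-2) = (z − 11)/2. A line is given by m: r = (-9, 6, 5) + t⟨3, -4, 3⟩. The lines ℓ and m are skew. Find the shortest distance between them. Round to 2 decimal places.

8.01

ℓ has direction (-1, -2, 2) through (11, 7, 11).
Common perpendicular direction n = (-1, -2, 2) × (3, -4, 3) = (2, 9, 10).
With w = (-9, 6, 5) − (11, 7, 11) = (-20, -1, -6), w · n = -109.
Distance = |w · n| / |n| = |-109| / √185 ≈ 8.01.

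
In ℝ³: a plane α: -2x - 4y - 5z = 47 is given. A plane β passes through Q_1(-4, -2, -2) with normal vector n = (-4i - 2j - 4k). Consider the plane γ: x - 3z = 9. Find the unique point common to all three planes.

β: n·r = n·Q_1 gives -4x - 2y - 4z = 28.
Solving the 3×3 linear system -2x - 4y - 5z = 47, -4x - 2y - 4z = 28, x - 3z = 9 (e.g. by elimination or Cramer's rule, determinant = 42) gives (0, -8, -3).

(0, -8, -3)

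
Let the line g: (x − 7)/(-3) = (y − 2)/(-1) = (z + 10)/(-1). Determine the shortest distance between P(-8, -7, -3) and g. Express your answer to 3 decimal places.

12.417

g has direction (-3, -1, -1) through (7, 2, -10).
Taking (7, 2, -10) on g with direction v = (-3, -1, -1): w = P − (7, 2, -10) = (-15, -9, 7), and w × v = (16, -36, -12).
Distance = |w × v| / |v| = √1696 / √11 ≈ 12.417.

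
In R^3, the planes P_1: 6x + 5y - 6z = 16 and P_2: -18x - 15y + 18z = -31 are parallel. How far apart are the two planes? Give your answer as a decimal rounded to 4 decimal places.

0.5754

Rescale P_2 by 1/(-3): 6x + 5y - 6z = 31/3. Then distance = |16 − (31/3)| / √97 ≈ 0.5754.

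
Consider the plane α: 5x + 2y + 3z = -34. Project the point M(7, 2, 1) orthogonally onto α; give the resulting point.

Foot = M − λn with λ = (n·M − d)/|n|² = (42 − (-34))/38 = 2.
Foot = (7, 2, 1) − 2·(5, 2, 3) = (-3, -2, -5).

(-3, -2, -5)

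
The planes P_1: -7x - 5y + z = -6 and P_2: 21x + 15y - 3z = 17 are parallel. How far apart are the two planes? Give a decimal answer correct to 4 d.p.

0.0385

Rescale P_2 by 1/(-3): -7x - 5y + z = -17/3. Then distance = |-6 − (-17/3)| / √75 ≈ 0.0385.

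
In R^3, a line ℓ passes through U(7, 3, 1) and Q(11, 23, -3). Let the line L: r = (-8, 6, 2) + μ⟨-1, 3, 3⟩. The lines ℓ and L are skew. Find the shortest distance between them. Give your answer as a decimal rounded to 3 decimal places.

A direction vector for ℓ is Q − U = (4, 20, -4).
Common perpendicular direction n = (4, 20, -4) × (-1, 3, 3) = (72, -8, 32).
With w = (-8, 6, 2) − (7, 3, 1) = (-15, 3, 1), w · n = -1072.
Distance = |w · n| / |n| = |-1072| / √6272 ≈ 13.536.

13.536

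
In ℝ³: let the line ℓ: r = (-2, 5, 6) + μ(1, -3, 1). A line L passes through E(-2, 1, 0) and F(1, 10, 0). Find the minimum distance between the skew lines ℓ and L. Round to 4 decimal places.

5.8977

A direction vector for L is F − E = (3, 9, 0).
Common perpendicular direction n = (1, -3, 1) × (3, 9, 0) = (-9, 3, 18).
With w = (-2, 1, 0) − (-2, 5, 6) = (0, -4, -6), w · n = -120.
Distance = |w · n| / |n| = |-120| / √414 ≈ 5.8977.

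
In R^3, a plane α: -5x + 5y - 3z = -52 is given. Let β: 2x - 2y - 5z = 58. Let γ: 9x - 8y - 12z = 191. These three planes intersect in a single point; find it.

Solving the 3×3 linear system -5x + 5y - 3z = -52, 2x - 2y - 5z = 58, 9x - 8y - 12z = 191 (e.g. by elimination or Cramer's rule, determinant = -31) gives (7, -7, -6).

(7, -7, -6)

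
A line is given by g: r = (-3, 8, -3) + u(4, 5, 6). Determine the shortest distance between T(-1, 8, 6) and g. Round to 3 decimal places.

Taking (-3, 8, -3) on g with direction v = (4, 5, 6): w = T − (-3, 8, -3) = (2, 0, 9), and w × v = (-45, 24, 10).
Distance = |w × v| / |v| = √2701 / √77 ≈ 5.923.

5.923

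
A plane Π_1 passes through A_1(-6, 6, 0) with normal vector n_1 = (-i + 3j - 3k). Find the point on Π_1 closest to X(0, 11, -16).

Π_1: n_1·r = n_1·A_1 gives -x + 3y - 3z = 24.
Foot = X − λn with λ = (n·X − d)/|n|² = (81 − 24)/19 = 3.
Foot = (0, 11, -16) − 3·(-1, 3, -3) = (3, 2, -7).

(3, 2, -7)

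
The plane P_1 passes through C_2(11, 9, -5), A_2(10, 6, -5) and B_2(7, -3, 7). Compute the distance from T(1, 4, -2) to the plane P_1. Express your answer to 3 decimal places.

C_2A_2 = (-1, -3, 0), C_2B_2 = (-4, -12, 12); a normal to P_1 is C_2A_2 × C_2B_2 = (-36, 12, 0).
Using C_2: P_1 has equation -36x + 12y = -288.
n·T − d = (-36)·(1) + (12)·(4) + (0)·(-2) − (-288) = 300; |n| = √1440.
Distance = |300| / √1440 = 300/√1440 ≈ 7.906.

7.906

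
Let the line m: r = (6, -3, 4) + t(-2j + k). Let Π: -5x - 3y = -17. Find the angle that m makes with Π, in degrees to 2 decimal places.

sin θ = |n·v| / (|n||v|) = |6| / (√34 · √5) = 0.46018.
θ ≈ 27.40°.

27.40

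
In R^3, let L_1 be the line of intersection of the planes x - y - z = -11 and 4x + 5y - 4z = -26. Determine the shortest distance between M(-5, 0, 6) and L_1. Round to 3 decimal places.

2.449

Direction of L_1: (1, -1, -1) × (4, 5, -4) = (9, 0, 9).
A point on L_1: solving the two plane equations with x = -4 gives (-4, 2, 5).
Taking (-4, 2, 5) on L_1 with direction v = (9, 0, 9): w = M − (-4, 2, 5) = (-1, -2, 1), and w × v = (-18, 18, 18).
Distance = |w × v| / |v| = √972 / √162 ≈ 2.449.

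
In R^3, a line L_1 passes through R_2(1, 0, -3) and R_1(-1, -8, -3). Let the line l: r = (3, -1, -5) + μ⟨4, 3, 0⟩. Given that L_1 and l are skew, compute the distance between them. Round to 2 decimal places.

2.00

A direction vector for L_1 is R_1 − R_2 = (-2, -8, 0).
Common perpendicular direction n = (-2, -8, 0) × (4, 3, 0) = (0, 0, 26).
With w = (3, -1, -5) − (1, 0, -3) = (2, -1, -2), w · n = -52.
Distance = |w · n| / |n| = |-52| / √676 ≈ 2.00.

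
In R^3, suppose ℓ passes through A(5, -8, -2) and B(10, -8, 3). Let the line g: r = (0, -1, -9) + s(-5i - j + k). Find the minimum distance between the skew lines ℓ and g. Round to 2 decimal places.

6.49

A direction vector for ℓ is B − A = (5, 0, 5).
Common perpendicular direction n = (5, 0, 5) × (-5, -1, 1) = (5, -30, -5).
With w = (0, -1, -9) − (5, -8, -2) = (-5, 7, -7), w · n = -200.
Distance = |w · n| / |n| = |-200| / √950 ≈ 6.49.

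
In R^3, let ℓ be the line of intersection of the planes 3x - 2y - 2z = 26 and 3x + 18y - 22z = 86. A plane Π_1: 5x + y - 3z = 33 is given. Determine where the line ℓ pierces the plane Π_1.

(4, -2, -5)

Direction of ℓ: (3, -2, -2) × (3, 18, -22) = (80, 60, 60).
A point on ℓ: solving the two plane equations with x = -8 gives (-8, -11, -14).
Substitute r = (-8, -11, -14) + t(80, 60, 60) into the plane: -9 + 280t = 33, so t = 3/20.
Intersection: (-8, -11, -14) + (3/20)·(80, 60, 60) = (4, -2, -5).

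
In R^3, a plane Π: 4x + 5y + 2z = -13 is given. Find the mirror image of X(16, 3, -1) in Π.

λ = (n·X − d)/|n|² = (77 − (-13))/45 = 2.
Reflection = X − 2λn = (16, 3, -1) − 4·(4, 5, 2) = (0, -17, -9).

(0, -17, -9)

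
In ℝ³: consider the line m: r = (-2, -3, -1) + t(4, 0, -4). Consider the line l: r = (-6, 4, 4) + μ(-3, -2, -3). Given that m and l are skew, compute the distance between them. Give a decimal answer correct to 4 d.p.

6.0302

Common perpendicular direction n = (4, 0, -4) × (-3, -2, -3) = (-8, 24, -8).
With w = (-6, 4, 4) − (-2, -3, -1) = (-4, 7, 5), w · n = 160.
Distance = |w · n| / |n| = |160| / √704 ≈ 6.0302.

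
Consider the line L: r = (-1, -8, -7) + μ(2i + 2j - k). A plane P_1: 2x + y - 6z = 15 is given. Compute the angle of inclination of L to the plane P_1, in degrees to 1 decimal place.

sin θ = |n·v| / (|n||v|) = |12| / (√41 · √9) = 0.62470.
θ ≈ 38.7°.

38.7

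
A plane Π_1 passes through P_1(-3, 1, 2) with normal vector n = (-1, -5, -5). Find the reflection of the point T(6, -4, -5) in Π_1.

Π_1: n·r = n·P_1 gives -x - 5y - 5z = -12.
λ = (n·T − d)/|n|² = (39 − (-12))/51 = 1.
Reflection = T − 2λn = (6, -4, -5) − 2·(-1, -5, -5) = (8, 6, 5).

(8, 6, 5)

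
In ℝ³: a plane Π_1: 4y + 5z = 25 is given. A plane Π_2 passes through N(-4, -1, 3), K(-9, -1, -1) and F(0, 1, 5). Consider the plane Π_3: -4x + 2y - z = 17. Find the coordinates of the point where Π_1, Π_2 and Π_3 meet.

(-2, 5, 1)

NK = (-5, 0, -4), NF = (4, 2, 2); a normal to Π_2 is NK × NF = (8, -6, -10).
Using N: Π_2 has equation 8x - 6y - 10z = -56.
Solving the 3×3 linear system 4y + 5z = 25, 8x - 6y - 10z = -56, -4x + 2y - z = 17 (e.g. by elimination or Cramer's rule, determinant = 152) gives (-2, 5, 1).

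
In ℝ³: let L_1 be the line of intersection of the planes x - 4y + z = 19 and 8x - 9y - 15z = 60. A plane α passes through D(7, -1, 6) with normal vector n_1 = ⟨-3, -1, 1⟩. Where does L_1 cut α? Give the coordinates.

(6, -3, 1)

Direction of L_1: (1, -4, 1) × (8, -9, -15) = (69, 23, 23).
A point on L_1: solving the two plane equations with x = -3 gives (-3, -6, -2).
α: n_1·r = n_1·D gives -3x - y + z = -14.
Substitute r = (-3, -6, -2) + t(69, 23, 23) into the plane: 13 + (-207)t = -14, so t = 3/23.
Intersection: (-3, -6, -2) + (3/23)·(69, 23, 23) = (6, -3, 1).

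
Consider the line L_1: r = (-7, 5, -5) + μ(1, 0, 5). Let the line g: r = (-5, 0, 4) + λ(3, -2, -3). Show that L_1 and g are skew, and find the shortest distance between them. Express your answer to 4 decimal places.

4.2536

Common perpendicular direction n = (1, 0, 5) × (3, -2, -3) = (10, 18, -2).
With w = (-5, 0, 4) − (-7, 5, -5) = (2, -5, 9), w · n = -88.
Since n ≠ 0 the lines are not parallel, and w · n = -88 ≠ 0 so they do not intersect; hence they are skew.
Distance = |w · n| / |n| = |-88| / √428 ≈ 4.2536.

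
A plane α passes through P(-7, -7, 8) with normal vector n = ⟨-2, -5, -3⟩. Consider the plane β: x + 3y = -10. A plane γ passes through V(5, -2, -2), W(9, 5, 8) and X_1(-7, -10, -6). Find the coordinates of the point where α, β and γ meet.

(2, -4, -3)

α: n·r = n·P gives -2x - 5y - 3z = 25.
VW = (4, 7, 10), VX_1 = (-12, -8, -4); a normal to γ is VW × VX_1 = (52, -104, 52).
Using V: γ has equation 52x - 104y + 52z = 364.
Solving the 3×3 linear system -2x - 5y - 3z = 25, x + 3y = -10, 52x - 104y + 52z = 364 (e.g. by elimination or Cramer's rule, determinant = 728) gives (2, -4, -3).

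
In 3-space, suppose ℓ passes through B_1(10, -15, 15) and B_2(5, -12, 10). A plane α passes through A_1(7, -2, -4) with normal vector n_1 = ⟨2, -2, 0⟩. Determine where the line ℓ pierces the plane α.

(0, -9, 5)

A direction vector for ℓ is B_2 − B_1 = (-5, 3, -5).
α: n_1·r = n_1·A_1 gives 2x - 2y = 18.
Substitute r = (10, -15, 15) + t(-5, 3, -5) into the plane: 50 + (-16)t = 18, so t = 2.
Intersection: (10, -15, 15) + 2·(-5, 3, -5) = (0, -9, 5).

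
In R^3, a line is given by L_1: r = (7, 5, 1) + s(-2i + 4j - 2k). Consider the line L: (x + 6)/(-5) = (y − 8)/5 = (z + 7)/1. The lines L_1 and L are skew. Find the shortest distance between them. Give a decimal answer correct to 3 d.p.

10.774

L has direction (-5, 5, 1) through (-6, 8, -7).
Common perpendicular direction n = (-2, 4, -2) × (-5, 5, 1) = (14, 12, 10).
With w = (-6, 8, -7) − (7, 5, 1) = (-13, 3, -8), w · n = -226.
Distance = |w · n| / |n| = |-226| / √440 ≈ 10.774.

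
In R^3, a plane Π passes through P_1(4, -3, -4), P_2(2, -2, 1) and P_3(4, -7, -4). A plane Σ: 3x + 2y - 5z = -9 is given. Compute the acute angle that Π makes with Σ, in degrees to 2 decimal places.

P_1P_2 = (-2, 1, 5), P_1P_3 = (0, -4, 0); a normal to Π is P_1P_2 × P_1P_3 = (20, 0, 8).
Using P_1: Π has equation 20x + 8z = 48.
cos θ = |n₁·n₂| / (|n₁||n₂|) = |20| / (√464 · √38).
θ = arccos(0.15062) ≈ 81.34°.

81.34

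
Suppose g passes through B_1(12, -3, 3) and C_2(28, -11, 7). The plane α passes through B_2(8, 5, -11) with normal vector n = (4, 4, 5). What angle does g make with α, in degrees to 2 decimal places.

22.07

A direction vector for g is C_2 − B_1 = (16, -8, 4).
α: n·r = n·B_2 gives 4x + 4y + 5z = -3.
sin θ = |n·v| / (|n||v|) = |52| / (√57 · √336) = 0.37575.
θ ≈ 22.07°.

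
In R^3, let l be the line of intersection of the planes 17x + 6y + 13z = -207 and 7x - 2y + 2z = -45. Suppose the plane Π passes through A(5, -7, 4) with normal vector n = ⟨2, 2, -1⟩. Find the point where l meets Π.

(-5, -3, -8)

Direction of l: (17, 6, 13) × (7, -2, 2) = (38, 57, -76).
A point on l: solving the two plane equations with x = 3 gives (3, 9, -24).
Π: n·r = n·A gives 2x + 2y - z = -8.
Substitute r = (3, 9, -24) + t(38, 57, -76) into the plane: 48 + 266t = -8, so t = -4/19.
Intersection: (3, 9, -24) + (-4/19)·(38, 57, -76) = (-5, -3, -8).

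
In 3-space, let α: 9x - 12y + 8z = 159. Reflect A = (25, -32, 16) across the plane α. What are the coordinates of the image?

λ = (n·A − d)/|n|² = (737 − 159)/289 = 2.
Reflection = A − 2λn = (25, -32, 16) − 4·(9, -12, 8) = (-11, 16, -16).

(-11, 16, -16)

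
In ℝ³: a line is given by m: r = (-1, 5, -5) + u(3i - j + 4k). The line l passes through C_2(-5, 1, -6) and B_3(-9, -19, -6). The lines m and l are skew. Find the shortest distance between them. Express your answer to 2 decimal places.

A direction vector for l is B_3 − C_2 = (-4, -20, 0).
Common perpendicular direction n = (3, -1, 4) × (-4, -20, 0) = (80, -16, -64).
With w = (-5, 1, -6) − (-1, 5, -5) = (-4, -4, -1), w · n = -192.
Distance = |w · n| / |n| = |-192| / √10752 ≈ 1.85.

1.85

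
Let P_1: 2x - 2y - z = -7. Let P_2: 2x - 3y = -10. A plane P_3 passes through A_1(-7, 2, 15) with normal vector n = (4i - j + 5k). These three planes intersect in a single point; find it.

P_3: n·r = n·A_1 gives 4x - y + 5z = 45.
Solving the 3×3 linear system 2x - 2y - z = -7, 2x - 3y = -10, 4x - y + 5z = 45 (e.g. by elimination or Cramer's rule, determinant = -20) gives (7, 8, 5).

(7, 8, 5)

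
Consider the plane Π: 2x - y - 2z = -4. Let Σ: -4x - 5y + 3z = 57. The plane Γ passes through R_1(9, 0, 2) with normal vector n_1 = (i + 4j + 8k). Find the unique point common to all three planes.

(1, -8, 7)

Γ: n_1·r = n_1·R_1 gives x + 4y + 8z = 25.
Solving the 3×3 linear system 2x - y - 2z = -4, -4x - 5y + 3z = 57, x + 4y + 8z = 25 (e.g. by elimination or Cramer's rule, determinant = -117) gives (1, -8, 7).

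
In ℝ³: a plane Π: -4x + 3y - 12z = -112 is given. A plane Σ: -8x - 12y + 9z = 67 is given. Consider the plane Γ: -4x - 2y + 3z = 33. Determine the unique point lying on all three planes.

(-2, 4, 11)

Solving the 3×3 linear system -4x + 3y - 12z = -112, -8x - 12y + 9z = 67, -4x - 2y + 3z = 33 (e.g. by elimination or Cramer's rule, determinant = 420) gives (-2, 4, 11).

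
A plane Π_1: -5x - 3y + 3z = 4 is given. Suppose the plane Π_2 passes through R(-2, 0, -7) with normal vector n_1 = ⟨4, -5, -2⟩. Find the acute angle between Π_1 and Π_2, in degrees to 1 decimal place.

75.5

Π_2: n_1·r = n_1·R gives 4x - 5y - 2z = 6.
cos θ = |n₁·n₂| / (|n₁||n₂|) = |-11| / (√43 · √45).
θ = arccos(0.25006) ≈ 75.5°.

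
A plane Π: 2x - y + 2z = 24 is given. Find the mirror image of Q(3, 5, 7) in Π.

λ = (n·Q − d)/|n|² = (15 − 24)/9 = -1.
Reflection = Q − 2λn = (3, 5, 7) − (-2)·(2, -1, 2) = (7, 3, 11).

(7, 3, 11)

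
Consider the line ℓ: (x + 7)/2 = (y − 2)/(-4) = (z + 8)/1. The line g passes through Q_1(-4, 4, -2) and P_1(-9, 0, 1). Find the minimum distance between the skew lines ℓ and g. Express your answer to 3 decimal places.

ℓ has direction (2, -4, 1) through (-7, 2, -8).
A direction vector for g is P_1 − Q_1 = (-5, -4, 3).
Common perpendicular direction n = (2, -4, 1) × (-5, -4, 3) = (-8, -11, -28).
With w = (-4, 4, -2) − (-7, 2, -8) = (3, 2, 6), w · n = -214.
Distance = |w · n| / |n| = |-214| / √969 ≈ 6.875.

6.875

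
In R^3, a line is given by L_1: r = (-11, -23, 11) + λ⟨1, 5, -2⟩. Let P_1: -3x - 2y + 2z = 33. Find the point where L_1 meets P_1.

Substitute r = (-11, -23, 11) + t(1, 5, -2) into the plane: 101 + (-17)t = 33, so t = 4.
Intersection: (-11, -23, 11) + 4·(1, 5, -2) = (-7, -3, 3).

(-7, -3, 3)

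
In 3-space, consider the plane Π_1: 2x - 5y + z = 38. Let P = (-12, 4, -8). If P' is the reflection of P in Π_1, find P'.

λ = (n·P − d)/|n|² = (-52 − 38)/30 = -3.
Reflection = P − 2λn = (-12, 4, -8) − (-6)·(2, -5, 1) = (0, -26, -2).

(0, -26, -2)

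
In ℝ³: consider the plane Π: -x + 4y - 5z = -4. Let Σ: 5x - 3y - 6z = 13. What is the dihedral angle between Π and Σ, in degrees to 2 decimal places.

76.13

cos θ = |n₁·n₂| / (|n₁||n₂|) = |13| / (√42 · √70).
θ = arccos(0.23976) ≈ 76.13°.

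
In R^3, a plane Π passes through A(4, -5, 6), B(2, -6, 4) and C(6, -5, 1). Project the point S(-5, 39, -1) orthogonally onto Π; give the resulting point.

(10, -3, 5)

AB = (-2, -1, -2), AC = (2, 0, -5); a normal to Π is AB × AC = (5, -14, 2).
Using A: Π has equation 5x - 14y + 2z = 102.
Foot = S − λn with λ = (n·S − d)/|n|² = (-573 − 102)/225 = -3.
Foot = (-5, 39, -1) − (-3)·(5, -14, 2) = (10, -3, 5).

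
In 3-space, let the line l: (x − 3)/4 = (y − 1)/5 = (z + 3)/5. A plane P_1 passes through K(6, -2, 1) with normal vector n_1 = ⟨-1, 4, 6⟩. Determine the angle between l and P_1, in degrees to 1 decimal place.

l has direction (4, 5, 5) through (3, 1, -3).
P_1: n_1·r = n_1·K gives -x + 4y + 6z = -8.
sin θ = |n·v| / (|n||v|) = |46| / (√53 · √66) = 0.77776.
θ ≈ 51.1°.

51.1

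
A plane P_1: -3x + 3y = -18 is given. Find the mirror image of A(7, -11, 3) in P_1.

λ = (n·A − d)/|n|² = (-54 − (-18))/18 = -2.
Reflection = A − 2λn = (7, -11, 3) − (-4)·(-3, 3, 0) = (-5, 1, 3).

(-5, 1, 3)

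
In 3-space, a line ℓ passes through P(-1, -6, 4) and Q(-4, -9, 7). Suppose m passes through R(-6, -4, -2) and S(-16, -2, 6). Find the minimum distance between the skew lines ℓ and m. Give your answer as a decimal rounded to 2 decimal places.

A direction vector for ℓ is Q − P = (-3, -3, 3).
A direction vector for m is S − R = (-10, 2, 8).
Common perpendicular direction n = (-3, -3, 3) × (-10, 2, 8) = (-30, -6, -36).
With w = (-6, -4, -2) − (-1, -6, 4) = (-5, 2, -6), w · n = 354.
Distance = |w · n| / |n| = |354| / √2232 ≈ 7.49.

7.49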